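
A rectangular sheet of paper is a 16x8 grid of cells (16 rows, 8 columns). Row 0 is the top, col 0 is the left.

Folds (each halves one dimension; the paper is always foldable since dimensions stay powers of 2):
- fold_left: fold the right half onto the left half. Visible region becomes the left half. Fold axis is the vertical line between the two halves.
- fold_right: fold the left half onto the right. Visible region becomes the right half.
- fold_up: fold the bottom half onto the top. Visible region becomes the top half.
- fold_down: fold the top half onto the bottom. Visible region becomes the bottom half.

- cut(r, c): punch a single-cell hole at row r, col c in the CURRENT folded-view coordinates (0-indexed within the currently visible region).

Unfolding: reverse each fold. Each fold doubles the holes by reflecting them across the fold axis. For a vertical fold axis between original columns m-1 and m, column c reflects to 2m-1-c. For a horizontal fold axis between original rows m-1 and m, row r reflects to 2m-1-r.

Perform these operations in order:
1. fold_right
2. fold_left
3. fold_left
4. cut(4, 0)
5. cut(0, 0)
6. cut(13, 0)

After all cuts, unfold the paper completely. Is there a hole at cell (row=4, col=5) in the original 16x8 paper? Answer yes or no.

Answer: yes

Derivation:
Op 1 fold_right: fold axis v@4; visible region now rows[0,16) x cols[4,8) = 16x4
Op 2 fold_left: fold axis v@6; visible region now rows[0,16) x cols[4,6) = 16x2
Op 3 fold_left: fold axis v@5; visible region now rows[0,16) x cols[4,5) = 16x1
Op 4 cut(4, 0): punch at orig (4,4); cuts so far [(4, 4)]; region rows[0,16) x cols[4,5) = 16x1
Op 5 cut(0, 0): punch at orig (0,4); cuts so far [(0, 4), (4, 4)]; region rows[0,16) x cols[4,5) = 16x1
Op 6 cut(13, 0): punch at orig (13,4); cuts so far [(0, 4), (4, 4), (13, 4)]; region rows[0,16) x cols[4,5) = 16x1
Unfold 1 (reflect across v@5): 6 holes -> [(0, 4), (0, 5), (4, 4), (4, 5), (13, 4), (13, 5)]
Unfold 2 (reflect across v@6): 12 holes -> [(0, 4), (0, 5), (0, 6), (0, 7), (4, 4), (4, 5), (4, 6), (4, 7), (13, 4), (13, 5), (13, 6), (13, 7)]
Unfold 3 (reflect across v@4): 24 holes -> [(0, 0), (0, 1), (0, 2), (0, 3), (0, 4), (0, 5), (0, 6), (0, 7), (4, 0), (4, 1), (4, 2), (4, 3), (4, 4), (4, 5), (4, 6), (4, 7), (13, 0), (13, 1), (13, 2), (13, 3), (13, 4), (13, 5), (13, 6), (13, 7)]
Holes: [(0, 0), (0, 1), (0, 2), (0, 3), (0, 4), (0, 5), (0, 6), (0, 7), (4, 0), (4, 1), (4, 2), (4, 3), (4, 4), (4, 5), (4, 6), (4, 7), (13, 0), (13, 1), (13, 2), (13, 3), (13, 4), (13, 5), (13, 6), (13, 7)]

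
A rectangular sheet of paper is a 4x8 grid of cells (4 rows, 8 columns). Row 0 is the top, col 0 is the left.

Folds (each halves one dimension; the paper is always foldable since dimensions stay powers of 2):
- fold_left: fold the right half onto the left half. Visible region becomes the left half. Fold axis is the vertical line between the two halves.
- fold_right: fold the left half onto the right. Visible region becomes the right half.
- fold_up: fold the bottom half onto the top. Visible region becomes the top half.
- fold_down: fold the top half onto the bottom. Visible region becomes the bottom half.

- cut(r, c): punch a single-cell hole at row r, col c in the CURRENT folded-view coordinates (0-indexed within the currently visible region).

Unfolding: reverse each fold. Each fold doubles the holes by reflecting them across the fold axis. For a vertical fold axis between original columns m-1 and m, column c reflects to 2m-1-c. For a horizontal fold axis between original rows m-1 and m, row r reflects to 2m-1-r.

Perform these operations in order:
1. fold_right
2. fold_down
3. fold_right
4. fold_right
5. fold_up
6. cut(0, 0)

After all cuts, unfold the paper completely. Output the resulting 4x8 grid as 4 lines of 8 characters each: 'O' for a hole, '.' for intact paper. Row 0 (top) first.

Answer: OOOOOOOO
OOOOOOOO
OOOOOOOO
OOOOOOOO

Derivation:
Op 1 fold_right: fold axis v@4; visible region now rows[0,4) x cols[4,8) = 4x4
Op 2 fold_down: fold axis h@2; visible region now rows[2,4) x cols[4,8) = 2x4
Op 3 fold_right: fold axis v@6; visible region now rows[2,4) x cols[6,8) = 2x2
Op 4 fold_right: fold axis v@7; visible region now rows[2,4) x cols[7,8) = 2x1
Op 5 fold_up: fold axis h@3; visible region now rows[2,3) x cols[7,8) = 1x1
Op 6 cut(0, 0): punch at orig (2,7); cuts so far [(2, 7)]; region rows[2,3) x cols[7,8) = 1x1
Unfold 1 (reflect across h@3): 2 holes -> [(2, 7), (3, 7)]
Unfold 2 (reflect across v@7): 4 holes -> [(2, 6), (2, 7), (3, 6), (3, 7)]
Unfold 3 (reflect across v@6): 8 holes -> [(2, 4), (2, 5), (2, 6), (2, 7), (3, 4), (3, 5), (3, 6), (3, 7)]
Unfold 4 (reflect across h@2): 16 holes -> [(0, 4), (0, 5), (0, 6), (0, 7), (1, 4), (1, 5), (1, 6), (1, 7), (2, 4), (2, 5), (2, 6), (2, 7), (3, 4), (3, 5), (3, 6), (3, 7)]
Unfold 5 (reflect across v@4): 32 holes -> [(0, 0), (0, 1), (0, 2), (0, 3), (0, 4), (0, 5), (0, 6), (0, 7), (1, 0), (1, 1), (1, 2), (1, 3), (1, 4), (1, 5), (1, 6), (1, 7), (2, 0), (2, 1), (2, 2), (2, 3), (2, 4), (2, 5), (2, 6), (2, 7), (3, 0), (3, 1), (3, 2), (3, 3), (3, 4), (3, 5), (3, 6), (3, 7)]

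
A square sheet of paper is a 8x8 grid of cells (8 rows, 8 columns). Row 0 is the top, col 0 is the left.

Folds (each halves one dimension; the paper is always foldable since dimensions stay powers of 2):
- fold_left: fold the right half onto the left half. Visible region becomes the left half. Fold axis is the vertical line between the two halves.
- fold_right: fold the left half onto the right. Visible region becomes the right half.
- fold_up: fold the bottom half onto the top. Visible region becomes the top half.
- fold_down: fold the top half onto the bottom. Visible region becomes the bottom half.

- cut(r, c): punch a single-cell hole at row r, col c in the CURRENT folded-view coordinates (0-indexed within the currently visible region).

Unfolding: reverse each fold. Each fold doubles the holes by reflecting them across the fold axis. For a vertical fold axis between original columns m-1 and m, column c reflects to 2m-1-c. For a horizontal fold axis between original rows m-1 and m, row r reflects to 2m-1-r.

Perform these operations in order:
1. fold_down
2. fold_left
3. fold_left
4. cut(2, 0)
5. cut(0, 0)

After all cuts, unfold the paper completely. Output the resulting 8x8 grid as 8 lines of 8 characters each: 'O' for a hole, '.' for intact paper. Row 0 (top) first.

Answer: ........
O..OO..O
........
O..OO..O
O..OO..O
........
O..OO..O
........

Derivation:
Op 1 fold_down: fold axis h@4; visible region now rows[4,8) x cols[0,8) = 4x8
Op 2 fold_left: fold axis v@4; visible region now rows[4,8) x cols[0,4) = 4x4
Op 3 fold_left: fold axis v@2; visible region now rows[4,8) x cols[0,2) = 4x2
Op 4 cut(2, 0): punch at orig (6,0); cuts so far [(6, 0)]; region rows[4,8) x cols[0,2) = 4x2
Op 5 cut(0, 0): punch at orig (4,0); cuts so far [(4, 0), (6, 0)]; region rows[4,8) x cols[0,2) = 4x2
Unfold 1 (reflect across v@2): 4 holes -> [(4, 0), (4, 3), (6, 0), (6, 3)]
Unfold 2 (reflect across v@4): 8 holes -> [(4, 0), (4, 3), (4, 4), (4, 7), (6, 0), (6, 3), (6, 4), (6, 7)]
Unfold 3 (reflect across h@4): 16 holes -> [(1, 0), (1, 3), (1, 4), (1, 7), (3, 0), (3, 3), (3, 4), (3, 7), (4, 0), (4, 3), (4, 4), (4, 7), (6, 0), (6, 3), (6, 4), (6, 7)]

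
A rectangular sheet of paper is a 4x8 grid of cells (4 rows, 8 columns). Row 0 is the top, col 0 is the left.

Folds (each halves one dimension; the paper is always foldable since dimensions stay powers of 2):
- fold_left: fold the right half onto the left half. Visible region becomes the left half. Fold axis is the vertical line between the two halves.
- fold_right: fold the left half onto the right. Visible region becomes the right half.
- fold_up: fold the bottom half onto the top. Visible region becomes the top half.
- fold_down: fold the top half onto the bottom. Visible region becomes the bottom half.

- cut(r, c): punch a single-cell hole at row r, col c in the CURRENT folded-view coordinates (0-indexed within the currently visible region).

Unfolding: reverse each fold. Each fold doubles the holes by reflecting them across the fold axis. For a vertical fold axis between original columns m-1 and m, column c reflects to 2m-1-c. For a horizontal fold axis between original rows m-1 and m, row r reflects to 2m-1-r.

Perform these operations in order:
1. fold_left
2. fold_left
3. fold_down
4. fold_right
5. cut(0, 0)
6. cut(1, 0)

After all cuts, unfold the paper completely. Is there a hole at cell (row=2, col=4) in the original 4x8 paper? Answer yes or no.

Op 1 fold_left: fold axis v@4; visible region now rows[0,4) x cols[0,4) = 4x4
Op 2 fold_left: fold axis v@2; visible region now rows[0,4) x cols[0,2) = 4x2
Op 3 fold_down: fold axis h@2; visible region now rows[2,4) x cols[0,2) = 2x2
Op 4 fold_right: fold axis v@1; visible region now rows[2,4) x cols[1,2) = 2x1
Op 5 cut(0, 0): punch at orig (2,1); cuts so far [(2, 1)]; region rows[2,4) x cols[1,2) = 2x1
Op 6 cut(1, 0): punch at orig (3,1); cuts so far [(2, 1), (3, 1)]; region rows[2,4) x cols[1,2) = 2x1
Unfold 1 (reflect across v@1): 4 holes -> [(2, 0), (2, 1), (3, 0), (3, 1)]
Unfold 2 (reflect across h@2): 8 holes -> [(0, 0), (0, 1), (1, 0), (1, 1), (2, 0), (2, 1), (3, 0), (3, 1)]
Unfold 3 (reflect across v@2): 16 holes -> [(0, 0), (0, 1), (0, 2), (0, 3), (1, 0), (1, 1), (1, 2), (1, 3), (2, 0), (2, 1), (2, 2), (2, 3), (3, 0), (3, 1), (3, 2), (3, 3)]
Unfold 4 (reflect across v@4): 32 holes -> [(0, 0), (0, 1), (0, 2), (0, 3), (0, 4), (0, 5), (0, 6), (0, 7), (1, 0), (1, 1), (1, 2), (1, 3), (1, 4), (1, 5), (1, 6), (1, 7), (2, 0), (2, 1), (2, 2), (2, 3), (2, 4), (2, 5), (2, 6), (2, 7), (3, 0), (3, 1), (3, 2), (3, 3), (3, 4), (3, 5), (3, 6), (3, 7)]
Holes: [(0, 0), (0, 1), (0, 2), (0, 3), (0, 4), (0, 5), (0, 6), (0, 7), (1, 0), (1, 1), (1, 2), (1, 3), (1, 4), (1, 5), (1, 6), (1, 7), (2, 0), (2, 1), (2, 2), (2, 3), (2, 4), (2, 5), (2, 6), (2, 7), (3, 0), (3, 1), (3, 2), (3, 3), (3, 4), (3, 5), (3, 6), (3, 7)]

Answer: yes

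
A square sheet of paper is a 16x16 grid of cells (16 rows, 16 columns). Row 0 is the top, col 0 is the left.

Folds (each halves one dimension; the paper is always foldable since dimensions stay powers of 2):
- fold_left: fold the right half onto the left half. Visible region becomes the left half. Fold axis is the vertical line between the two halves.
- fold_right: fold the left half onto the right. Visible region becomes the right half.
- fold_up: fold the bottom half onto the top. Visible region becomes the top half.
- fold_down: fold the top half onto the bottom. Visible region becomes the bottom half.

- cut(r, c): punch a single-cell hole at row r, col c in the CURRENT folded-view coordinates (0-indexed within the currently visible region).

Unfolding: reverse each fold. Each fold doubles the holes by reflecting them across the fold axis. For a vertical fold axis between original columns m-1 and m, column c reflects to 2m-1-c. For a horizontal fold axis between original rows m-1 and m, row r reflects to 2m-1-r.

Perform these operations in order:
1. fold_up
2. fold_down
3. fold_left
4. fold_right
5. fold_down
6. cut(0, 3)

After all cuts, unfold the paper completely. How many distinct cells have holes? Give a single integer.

Op 1 fold_up: fold axis h@8; visible region now rows[0,8) x cols[0,16) = 8x16
Op 2 fold_down: fold axis h@4; visible region now rows[4,8) x cols[0,16) = 4x16
Op 3 fold_left: fold axis v@8; visible region now rows[4,8) x cols[0,8) = 4x8
Op 4 fold_right: fold axis v@4; visible region now rows[4,8) x cols[4,8) = 4x4
Op 5 fold_down: fold axis h@6; visible region now rows[6,8) x cols[4,8) = 2x4
Op 6 cut(0, 3): punch at orig (6,7); cuts so far [(6, 7)]; region rows[6,8) x cols[4,8) = 2x4
Unfold 1 (reflect across h@6): 2 holes -> [(5, 7), (6, 7)]
Unfold 2 (reflect across v@4): 4 holes -> [(5, 0), (5, 7), (6, 0), (6, 7)]
Unfold 3 (reflect across v@8): 8 holes -> [(5, 0), (5, 7), (5, 8), (5, 15), (6, 0), (6, 7), (6, 8), (6, 15)]
Unfold 4 (reflect across h@4): 16 holes -> [(1, 0), (1, 7), (1, 8), (1, 15), (2, 0), (2, 7), (2, 8), (2, 15), (5, 0), (5, 7), (5, 8), (5, 15), (6, 0), (6, 7), (6, 8), (6, 15)]
Unfold 5 (reflect across h@8): 32 holes -> [(1, 0), (1, 7), (1, 8), (1, 15), (2, 0), (2, 7), (2, 8), (2, 15), (5, 0), (5, 7), (5, 8), (5, 15), (6, 0), (6, 7), (6, 8), (6, 15), (9, 0), (9, 7), (9, 8), (9, 15), (10, 0), (10, 7), (10, 8), (10, 15), (13, 0), (13, 7), (13, 8), (13, 15), (14, 0), (14, 7), (14, 8), (14, 15)]

Answer: 32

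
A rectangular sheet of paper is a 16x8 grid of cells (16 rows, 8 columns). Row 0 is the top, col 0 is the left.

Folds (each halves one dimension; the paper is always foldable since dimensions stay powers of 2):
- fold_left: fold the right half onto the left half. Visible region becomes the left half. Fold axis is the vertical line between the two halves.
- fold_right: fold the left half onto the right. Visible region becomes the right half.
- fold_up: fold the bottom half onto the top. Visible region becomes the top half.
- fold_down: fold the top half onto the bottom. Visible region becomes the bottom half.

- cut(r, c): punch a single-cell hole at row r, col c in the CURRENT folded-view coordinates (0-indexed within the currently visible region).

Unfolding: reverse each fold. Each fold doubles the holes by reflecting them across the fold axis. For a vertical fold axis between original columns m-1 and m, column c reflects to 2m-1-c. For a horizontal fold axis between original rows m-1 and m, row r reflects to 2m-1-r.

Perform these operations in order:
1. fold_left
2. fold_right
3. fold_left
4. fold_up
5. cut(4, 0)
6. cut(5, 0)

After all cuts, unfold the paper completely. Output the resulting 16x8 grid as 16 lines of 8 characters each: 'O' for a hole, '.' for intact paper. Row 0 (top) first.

Op 1 fold_left: fold axis v@4; visible region now rows[0,16) x cols[0,4) = 16x4
Op 2 fold_right: fold axis v@2; visible region now rows[0,16) x cols[2,4) = 16x2
Op 3 fold_left: fold axis v@3; visible region now rows[0,16) x cols[2,3) = 16x1
Op 4 fold_up: fold axis h@8; visible region now rows[0,8) x cols[2,3) = 8x1
Op 5 cut(4, 0): punch at orig (4,2); cuts so far [(4, 2)]; region rows[0,8) x cols[2,3) = 8x1
Op 6 cut(5, 0): punch at orig (5,2); cuts so far [(4, 2), (5, 2)]; region rows[0,8) x cols[2,3) = 8x1
Unfold 1 (reflect across h@8): 4 holes -> [(4, 2), (5, 2), (10, 2), (11, 2)]
Unfold 2 (reflect across v@3): 8 holes -> [(4, 2), (4, 3), (5, 2), (5, 3), (10, 2), (10, 3), (11, 2), (11, 3)]
Unfold 3 (reflect across v@2): 16 holes -> [(4, 0), (4, 1), (4, 2), (4, 3), (5, 0), (5, 1), (5, 2), (5, 3), (10, 0), (10, 1), (10, 2), (10, 3), (11, 0), (11, 1), (11, 2), (11, 3)]
Unfold 4 (reflect across v@4): 32 holes -> [(4, 0), (4, 1), (4, 2), (4, 3), (4, 4), (4, 5), (4, 6), (4, 7), (5, 0), (5, 1), (5, 2), (5, 3), (5, 4), (5, 5), (5, 6), (5, 7), (10, 0), (10, 1), (10, 2), (10, 3), (10, 4), (10, 5), (10, 6), (10, 7), (11, 0), (11, 1), (11, 2), (11, 3), (11, 4), (11, 5), (11, 6), (11, 7)]

Answer: ........
........
........
........
OOOOOOOO
OOOOOOOO
........
........
........
........
OOOOOOOO
OOOOOOOO
........
........
........
........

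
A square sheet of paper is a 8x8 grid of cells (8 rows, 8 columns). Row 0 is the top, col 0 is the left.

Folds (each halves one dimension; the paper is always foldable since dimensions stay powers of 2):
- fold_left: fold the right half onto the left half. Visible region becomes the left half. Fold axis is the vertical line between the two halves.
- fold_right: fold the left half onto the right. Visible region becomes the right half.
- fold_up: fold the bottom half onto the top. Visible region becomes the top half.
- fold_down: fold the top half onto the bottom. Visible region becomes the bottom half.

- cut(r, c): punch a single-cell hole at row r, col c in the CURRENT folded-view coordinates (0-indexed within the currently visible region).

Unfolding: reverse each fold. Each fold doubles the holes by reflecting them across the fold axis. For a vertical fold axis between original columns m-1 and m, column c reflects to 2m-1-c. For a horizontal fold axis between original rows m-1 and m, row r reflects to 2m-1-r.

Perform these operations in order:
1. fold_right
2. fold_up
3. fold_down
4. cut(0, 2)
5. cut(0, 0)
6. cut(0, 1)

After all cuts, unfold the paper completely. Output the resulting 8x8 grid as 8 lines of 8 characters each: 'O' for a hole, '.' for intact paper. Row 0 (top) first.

Op 1 fold_right: fold axis v@4; visible region now rows[0,8) x cols[4,8) = 8x4
Op 2 fold_up: fold axis h@4; visible region now rows[0,4) x cols[4,8) = 4x4
Op 3 fold_down: fold axis h@2; visible region now rows[2,4) x cols[4,8) = 2x4
Op 4 cut(0, 2): punch at orig (2,6); cuts so far [(2, 6)]; region rows[2,4) x cols[4,8) = 2x4
Op 5 cut(0, 0): punch at orig (2,4); cuts so far [(2, 4), (2, 6)]; region rows[2,4) x cols[4,8) = 2x4
Op 6 cut(0, 1): punch at orig (2,5); cuts so far [(2, 4), (2, 5), (2, 6)]; region rows[2,4) x cols[4,8) = 2x4
Unfold 1 (reflect across h@2): 6 holes -> [(1, 4), (1, 5), (1, 6), (2, 4), (2, 5), (2, 6)]
Unfold 2 (reflect across h@4): 12 holes -> [(1, 4), (1, 5), (1, 6), (2, 4), (2, 5), (2, 6), (5, 4), (5, 5), (5, 6), (6, 4), (6, 5), (6, 6)]
Unfold 3 (reflect across v@4): 24 holes -> [(1, 1), (1, 2), (1, 3), (1, 4), (1, 5), (1, 6), (2, 1), (2, 2), (2, 3), (2, 4), (2, 5), (2, 6), (5, 1), (5, 2), (5, 3), (5, 4), (5, 5), (5, 6), (6, 1), (6, 2), (6, 3), (6, 4), (6, 5), (6, 6)]

Answer: ........
.OOOOOO.
.OOOOOO.
........
........
.OOOOOO.
.OOOOOO.
........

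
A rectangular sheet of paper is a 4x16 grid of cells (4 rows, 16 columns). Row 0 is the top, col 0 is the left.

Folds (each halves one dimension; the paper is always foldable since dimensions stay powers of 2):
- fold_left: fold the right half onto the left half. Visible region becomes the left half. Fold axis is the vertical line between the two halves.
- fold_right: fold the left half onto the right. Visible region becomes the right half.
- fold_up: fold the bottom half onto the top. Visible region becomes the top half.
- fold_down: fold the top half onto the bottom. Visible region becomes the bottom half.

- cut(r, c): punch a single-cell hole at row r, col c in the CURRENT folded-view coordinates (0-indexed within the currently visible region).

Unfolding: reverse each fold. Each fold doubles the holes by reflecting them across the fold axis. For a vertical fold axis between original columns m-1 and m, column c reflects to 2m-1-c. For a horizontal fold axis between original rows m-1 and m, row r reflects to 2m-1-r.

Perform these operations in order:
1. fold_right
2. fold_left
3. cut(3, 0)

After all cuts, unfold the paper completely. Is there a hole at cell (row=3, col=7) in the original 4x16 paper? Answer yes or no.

Answer: yes

Derivation:
Op 1 fold_right: fold axis v@8; visible region now rows[0,4) x cols[8,16) = 4x8
Op 2 fold_left: fold axis v@12; visible region now rows[0,4) x cols[8,12) = 4x4
Op 3 cut(3, 0): punch at orig (3,8); cuts so far [(3, 8)]; region rows[0,4) x cols[8,12) = 4x4
Unfold 1 (reflect across v@12): 2 holes -> [(3, 8), (3, 15)]
Unfold 2 (reflect across v@8): 4 holes -> [(3, 0), (3, 7), (3, 8), (3, 15)]
Holes: [(3, 0), (3, 7), (3, 8), (3, 15)]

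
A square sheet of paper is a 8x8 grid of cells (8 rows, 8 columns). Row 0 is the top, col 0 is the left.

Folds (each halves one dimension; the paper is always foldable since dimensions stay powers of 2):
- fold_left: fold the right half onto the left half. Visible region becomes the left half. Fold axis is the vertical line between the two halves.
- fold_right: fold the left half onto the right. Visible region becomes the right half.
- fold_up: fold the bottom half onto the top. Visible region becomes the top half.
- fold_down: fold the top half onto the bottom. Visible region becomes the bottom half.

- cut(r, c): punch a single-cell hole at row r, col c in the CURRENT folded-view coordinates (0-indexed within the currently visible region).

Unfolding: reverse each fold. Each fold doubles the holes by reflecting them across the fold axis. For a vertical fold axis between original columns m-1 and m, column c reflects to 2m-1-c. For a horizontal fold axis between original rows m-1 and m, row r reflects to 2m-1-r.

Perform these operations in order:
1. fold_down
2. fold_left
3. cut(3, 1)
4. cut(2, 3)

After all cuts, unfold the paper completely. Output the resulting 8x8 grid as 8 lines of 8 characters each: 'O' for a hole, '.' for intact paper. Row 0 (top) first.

Op 1 fold_down: fold axis h@4; visible region now rows[4,8) x cols[0,8) = 4x8
Op 2 fold_left: fold axis v@4; visible region now rows[4,8) x cols[0,4) = 4x4
Op 3 cut(3, 1): punch at orig (7,1); cuts so far [(7, 1)]; region rows[4,8) x cols[0,4) = 4x4
Op 4 cut(2, 3): punch at orig (6,3); cuts so far [(6, 3), (7, 1)]; region rows[4,8) x cols[0,4) = 4x4
Unfold 1 (reflect across v@4): 4 holes -> [(6, 3), (6, 4), (7, 1), (7, 6)]
Unfold 2 (reflect across h@4): 8 holes -> [(0, 1), (0, 6), (1, 3), (1, 4), (6, 3), (6, 4), (7, 1), (7, 6)]

Answer: .O....O.
...OO...
........
........
........
........
...OO...
.O....O.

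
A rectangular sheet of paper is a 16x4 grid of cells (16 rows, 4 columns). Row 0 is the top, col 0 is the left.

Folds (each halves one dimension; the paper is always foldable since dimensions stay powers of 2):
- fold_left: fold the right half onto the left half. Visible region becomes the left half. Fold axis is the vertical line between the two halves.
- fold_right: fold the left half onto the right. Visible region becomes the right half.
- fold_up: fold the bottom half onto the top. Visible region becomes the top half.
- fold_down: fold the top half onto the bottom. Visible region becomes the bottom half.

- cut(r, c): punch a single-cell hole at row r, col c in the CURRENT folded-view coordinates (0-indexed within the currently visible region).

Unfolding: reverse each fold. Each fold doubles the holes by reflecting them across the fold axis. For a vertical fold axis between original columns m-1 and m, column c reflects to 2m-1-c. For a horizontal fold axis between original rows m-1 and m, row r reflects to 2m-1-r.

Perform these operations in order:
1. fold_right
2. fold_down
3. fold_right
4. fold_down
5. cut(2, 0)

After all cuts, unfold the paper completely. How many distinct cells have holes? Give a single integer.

Answer: 16

Derivation:
Op 1 fold_right: fold axis v@2; visible region now rows[0,16) x cols[2,4) = 16x2
Op 2 fold_down: fold axis h@8; visible region now rows[8,16) x cols[2,4) = 8x2
Op 3 fold_right: fold axis v@3; visible region now rows[8,16) x cols[3,4) = 8x1
Op 4 fold_down: fold axis h@12; visible region now rows[12,16) x cols[3,4) = 4x1
Op 5 cut(2, 0): punch at orig (14,3); cuts so far [(14, 3)]; region rows[12,16) x cols[3,4) = 4x1
Unfold 1 (reflect across h@12): 2 holes -> [(9, 3), (14, 3)]
Unfold 2 (reflect across v@3): 4 holes -> [(9, 2), (9, 3), (14, 2), (14, 3)]
Unfold 3 (reflect across h@8): 8 holes -> [(1, 2), (1, 3), (6, 2), (6, 3), (9, 2), (9, 3), (14, 2), (14, 3)]
Unfold 4 (reflect across v@2): 16 holes -> [(1, 0), (1, 1), (1, 2), (1, 3), (6, 0), (6, 1), (6, 2), (6, 3), (9, 0), (9, 1), (9, 2), (9, 3), (14, 0), (14, 1), (14, 2), (14, 3)]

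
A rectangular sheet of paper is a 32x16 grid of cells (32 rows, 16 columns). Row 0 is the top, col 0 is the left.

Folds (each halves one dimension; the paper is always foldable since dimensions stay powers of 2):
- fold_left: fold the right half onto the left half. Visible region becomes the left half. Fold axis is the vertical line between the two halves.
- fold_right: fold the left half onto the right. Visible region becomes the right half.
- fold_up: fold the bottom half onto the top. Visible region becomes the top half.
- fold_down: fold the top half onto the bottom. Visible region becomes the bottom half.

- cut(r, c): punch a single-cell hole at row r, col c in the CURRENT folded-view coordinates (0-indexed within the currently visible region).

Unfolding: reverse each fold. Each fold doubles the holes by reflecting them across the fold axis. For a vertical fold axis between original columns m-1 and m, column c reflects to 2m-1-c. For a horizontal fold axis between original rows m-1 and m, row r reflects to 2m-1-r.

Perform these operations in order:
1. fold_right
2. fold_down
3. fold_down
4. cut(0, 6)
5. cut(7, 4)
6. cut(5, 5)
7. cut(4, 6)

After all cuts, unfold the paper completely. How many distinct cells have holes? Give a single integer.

Op 1 fold_right: fold axis v@8; visible region now rows[0,32) x cols[8,16) = 32x8
Op 2 fold_down: fold axis h@16; visible region now rows[16,32) x cols[8,16) = 16x8
Op 3 fold_down: fold axis h@24; visible region now rows[24,32) x cols[8,16) = 8x8
Op 4 cut(0, 6): punch at orig (24,14); cuts so far [(24, 14)]; region rows[24,32) x cols[8,16) = 8x8
Op 5 cut(7, 4): punch at orig (31,12); cuts so far [(24, 14), (31, 12)]; region rows[24,32) x cols[8,16) = 8x8
Op 6 cut(5, 5): punch at orig (29,13); cuts so far [(24, 14), (29, 13), (31, 12)]; region rows[24,32) x cols[8,16) = 8x8
Op 7 cut(4, 6): punch at orig (28,14); cuts so far [(24, 14), (28, 14), (29, 13), (31, 12)]; region rows[24,32) x cols[8,16) = 8x8
Unfold 1 (reflect across h@24): 8 holes -> [(16, 12), (18, 13), (19, 14), (23, 14), (24, 14), (28, 14), (29, 13), (31, 12)]
Unfold 2 (reflect across h@16): 16 holes -> [(0, 12), (2, 13), (3, 14), (7, 14), (8, 14), (12, 14), (13, 13), (15, 12), (16, 12), (18, 13), (19, 14), (23, 14), (24, 14), (28, 14), (29, 13), (31, 12)]
Unfold 3 (reflect across v@8): 32 holes -> [(0, 3), (0, 12), (2, 2), (2, 13), (3, 1), (3, 14), (7, 1), (7, 14), (8, 1), (8, 14), (12, 1), (12, 14), (13, 2), (13, 13), (15, 3), (15, 12), (16, 3), (16, 12), (18, 2), (18, 13), (19, 1), (19, 14), (23, 1), (23, 14), (24, 1), (24, 14), (28, 1), (28, 14), (29, 2), (29, 13), (31, 3), (31, 12)]

Answer: 32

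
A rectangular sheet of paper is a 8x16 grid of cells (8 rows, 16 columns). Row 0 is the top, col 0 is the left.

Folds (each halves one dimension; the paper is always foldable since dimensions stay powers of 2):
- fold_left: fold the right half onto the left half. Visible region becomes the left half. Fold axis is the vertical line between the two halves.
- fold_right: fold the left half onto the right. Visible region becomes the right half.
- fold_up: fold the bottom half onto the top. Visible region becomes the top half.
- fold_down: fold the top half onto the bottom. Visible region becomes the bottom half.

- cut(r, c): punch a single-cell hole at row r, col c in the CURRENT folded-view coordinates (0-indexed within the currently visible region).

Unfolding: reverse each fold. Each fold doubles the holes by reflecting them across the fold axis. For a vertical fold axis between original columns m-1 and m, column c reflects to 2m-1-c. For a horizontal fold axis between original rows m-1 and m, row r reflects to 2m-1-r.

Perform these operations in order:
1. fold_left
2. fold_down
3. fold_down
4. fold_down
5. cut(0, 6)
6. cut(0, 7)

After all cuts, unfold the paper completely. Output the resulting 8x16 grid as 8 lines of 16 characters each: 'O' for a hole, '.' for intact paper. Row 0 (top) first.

Answer: ......OOOO......
......OOOO......
......OOOO......
......OOOO......
......OOOO......
......OOOO......
......OOOO......
......OOOO......

Derivation:
Op 1 fold_left: fold axis v@8; visible region now rows[0,8) x cols[0,8) = 8x8
Op 2 fold_down: fold axis h@4; visible region now rows[4,8) x cols[0,8) = 4x8
Op 3 fold_down: fold axis h@6; visible region now rows[6,8) x cols[0,8) = 2x8
Op 4 fold_down: fold axis h@7; visible region now rows[7,8) x cols[0,8) = 1x8
Op 5 cut(0, 6): punch at orig (7,6); cuts so far [(7, 6)]; region rows[7,8) x cols[0,8) = 1x8
Op 6 cut(0, 7): punch at orig (7,7); cuts so far [(7, 6), (7, 7)]; region rows[7,8) x cols[0,8) = 1x8
Unfold 1 (reflect across h@7): 4 holes -> [(6, 6), (6, 7), (7, 6), (7, 7)]
Unfold 2 (reflect across h@6): 8 holes -> [(4, 6), (4, 7), (5, 6), (5, 7), (6, 6), (6, 7), (7, 6), (7, 7)]
Unfold 3 (reflect across h@4): 16 holes -> [(0, 6), (0, 7), (1, 6), (1, 7), (2, 6), (2, 7), (3, 6), (3, 7), (4, 6), (4, 7), (5, 6), (5, 7), (6, 6), (6, 7), (7, 6), (7, 7)]
Unfold 4 (reflect across v@8): 32 holes -> [(0, 6), (0, 7), (0, 8), (0, 9), (1, 6), (1, 7), (1, 8), (1, 9), (2, 6), (2, 7), (2, 8), (2, 9), (3, 6), (3, 7), (3, 8), (3, 9), (4, 6), (4, 7), (4, 8), (4, 9), (5, 6), (5, 7), (5, 8), (5, 9), (6, 6), (6, 7), (6, 8), (6, 9), (7, 6), (7, 7), (7, 8), (7, 9)]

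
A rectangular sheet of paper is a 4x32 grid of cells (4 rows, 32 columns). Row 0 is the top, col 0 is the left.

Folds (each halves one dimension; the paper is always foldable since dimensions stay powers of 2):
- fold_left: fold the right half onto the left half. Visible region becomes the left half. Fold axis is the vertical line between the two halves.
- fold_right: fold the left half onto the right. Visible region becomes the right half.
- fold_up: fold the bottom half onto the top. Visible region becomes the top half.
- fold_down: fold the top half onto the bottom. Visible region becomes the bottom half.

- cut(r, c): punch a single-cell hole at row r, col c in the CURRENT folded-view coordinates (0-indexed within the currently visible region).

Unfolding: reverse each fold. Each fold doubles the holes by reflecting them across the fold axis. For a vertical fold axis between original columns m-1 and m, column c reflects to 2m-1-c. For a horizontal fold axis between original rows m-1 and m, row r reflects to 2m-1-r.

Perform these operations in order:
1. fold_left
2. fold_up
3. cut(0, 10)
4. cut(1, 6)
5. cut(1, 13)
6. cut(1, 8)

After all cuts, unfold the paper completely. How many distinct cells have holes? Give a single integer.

Answer: 16

Derivation:
Op 1 fold_left: fold axis v@16; visible region now rows[0,4) x cols[0,16) = 4x16
Op 2 fold_up: fold axis h@2; visible region now rows[0,2) x cols[0,16) = 2x16
Op 3 cut(0, 10): punch at orig (0,10); cuts so far [(0, 10)]; region rows[0,2) x cols[0,16) = 2x16
Op 4 cut(1, 6): punch at orig (1,6); cuts so far [(0, 10), (1, 6)]; region rows[0,2) x cols[0,16) = 2x16
Op 5 cut(1, 13): punch at orig (1,13); cuts so far [(0, 10), (1, 6), (1, 13)]; region rows[0,2) x cols[0,16) = 2x16
Op 6 cut(1, 8): punch at orig (1,8); cuts so far [(0, 10), (1, 6), (1, 8), (1, 13)]; region rows[0,2) x cols[0,16) = 2x16
Unfold 1 (reflect across h@2): 8 holes -> [(0, 10), (1, 6), (1, 8), (1, 13), (2, 6), (2, 8), (2, 13), (3, 10)]
Unfold 2 (reflect across v@16): 16 holes -> [(0, 10), (0, 21), (1, 6), (1, 8), (1, 13), (1, 18), (1, 23), (1, 25), (2, 6), (2, 8), (2, 13), (2, 18), (2, 23), (2, 25), (3, 10), (3, 21)]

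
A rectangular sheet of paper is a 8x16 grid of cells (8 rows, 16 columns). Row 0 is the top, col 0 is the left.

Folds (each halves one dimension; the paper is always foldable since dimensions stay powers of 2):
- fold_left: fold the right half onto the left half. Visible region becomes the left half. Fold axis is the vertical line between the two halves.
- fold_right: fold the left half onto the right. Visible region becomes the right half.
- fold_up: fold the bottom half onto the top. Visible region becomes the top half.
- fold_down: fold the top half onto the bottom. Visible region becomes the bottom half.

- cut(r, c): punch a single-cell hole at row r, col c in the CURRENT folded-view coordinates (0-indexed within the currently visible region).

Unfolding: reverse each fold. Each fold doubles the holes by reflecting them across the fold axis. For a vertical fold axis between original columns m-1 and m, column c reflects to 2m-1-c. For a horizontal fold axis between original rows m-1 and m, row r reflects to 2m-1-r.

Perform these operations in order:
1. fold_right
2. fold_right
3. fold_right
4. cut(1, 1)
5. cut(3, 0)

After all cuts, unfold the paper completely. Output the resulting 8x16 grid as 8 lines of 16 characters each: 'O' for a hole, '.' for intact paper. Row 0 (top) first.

Op 1 fold_right: fold axis v@8; visible region now rows[0,8) x cols[8,16) = 8x8
Op 2 fold_right: fold axis v@12; visible region now rows[0,8) x cols[12,16) = 8x4
Op 3 fold_right: fold axis v@14; visible region now rows[0,8) x cols[14,16) = 8x2
Op 4 cut(1, 1): punch at orig (1,15); cuts so far [(1, 15)]; region rows[0,8) x cols[14,16) = 8x2
Op 5 cut(3, 0): punch at orig (3,14); cuts so far [(1, 15), (3, 14)]; region rows[0,8) x cols[14,16) = 8x2
Unfold 1 (reflect across v@14): 4 holes -> [(1, 12), (1, 15), (3, 13), (3, 14)]
Unfold 2 (reflect across v@12): 8 holes -> [(1, 8), (1, 11), (1, 12), (1, 15), (3, 9), (3, 10), (3, 13), (3, 14)]
Unfold 3 (reflect across v@8): 16 holes -> [(1, 0), (1, 3), (1, 4), (1, 7), (1, 8), (1, 11), (1, 12), (1, 15), (3, 1), (3, 2), (3, 5), (3, 6), (3, 9), (3, 10), (3, 13), (3, 14)]

Answer: ................
O..OO..OO..OO..O
................
.OO..OO..OO..OO.
................
................
................
................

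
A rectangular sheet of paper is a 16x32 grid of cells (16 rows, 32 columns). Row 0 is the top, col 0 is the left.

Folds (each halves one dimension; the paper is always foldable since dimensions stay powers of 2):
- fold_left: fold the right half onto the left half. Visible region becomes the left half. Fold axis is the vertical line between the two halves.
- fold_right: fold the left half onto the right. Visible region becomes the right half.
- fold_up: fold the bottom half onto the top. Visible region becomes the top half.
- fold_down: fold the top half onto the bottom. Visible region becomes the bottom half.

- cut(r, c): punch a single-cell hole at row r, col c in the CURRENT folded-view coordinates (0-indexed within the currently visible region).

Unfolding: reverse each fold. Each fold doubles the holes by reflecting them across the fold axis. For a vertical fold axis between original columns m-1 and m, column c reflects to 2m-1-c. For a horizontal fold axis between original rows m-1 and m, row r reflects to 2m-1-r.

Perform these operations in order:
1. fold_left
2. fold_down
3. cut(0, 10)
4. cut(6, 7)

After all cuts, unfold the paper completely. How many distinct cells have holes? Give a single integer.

Answer: 8

Derivation:
Op 1 fold_left: fold axis v@16; visible region now rows[0,16) x cols[0,16) = 16x16
Op 2 fold_down: fold axis h@8; visible region now rows[8,16) x cols[0,16) = 8x16
Op 3 cut(0, 10): punch at orig (8,10); cuts so far [(8, 10)]; region rows[8,16) x cols[0,16) = 8x16
Op 4 cut(6, 7): punch at orig (14,7); cuts so far [(8, 10), (14, 7)]; region rows[8,16) x cols[0,16) = 8x16
Unfold 1 (reflect across h@8): 4 holes -> [(1, 7), (7, 10), (8, 10), (14, 7)]
Unfold 2 (reflect across v@16): 8 holes -> [(1, 7), (1, 24), (7, 10), (7, 21), (8, 10), (8, 21), (14, 7), (14, 24)]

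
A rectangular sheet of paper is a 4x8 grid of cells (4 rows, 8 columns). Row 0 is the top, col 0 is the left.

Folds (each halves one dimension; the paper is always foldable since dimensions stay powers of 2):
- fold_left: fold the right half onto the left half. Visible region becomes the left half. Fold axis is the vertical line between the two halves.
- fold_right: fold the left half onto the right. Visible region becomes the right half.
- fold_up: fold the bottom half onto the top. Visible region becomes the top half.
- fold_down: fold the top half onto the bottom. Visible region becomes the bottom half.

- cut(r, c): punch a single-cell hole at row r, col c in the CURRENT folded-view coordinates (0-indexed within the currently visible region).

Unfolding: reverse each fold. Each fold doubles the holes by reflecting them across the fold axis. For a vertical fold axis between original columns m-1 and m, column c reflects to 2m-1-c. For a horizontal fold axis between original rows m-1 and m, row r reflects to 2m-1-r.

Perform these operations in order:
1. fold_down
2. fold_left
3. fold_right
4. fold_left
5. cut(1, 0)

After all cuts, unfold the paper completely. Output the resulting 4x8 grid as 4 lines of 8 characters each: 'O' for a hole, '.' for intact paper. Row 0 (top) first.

Answer: OOOOOOOO
........
........
OOOOOOOO

Derivation:
Op 1 fold_down: fold axis h@2; visible region now rows[2,4) x cols[0,8) = 2x8
Op 2 fold_left: fold axis v@4; visible region now rows[2,4) x cols[0,4) = 2x4
Op 3 fold_right: fold axis v@2; visible region now rows[2,4) x cols[2,4) = 2x2
Op 4 fold_left: fold axis v@3; visible region now rows[2,4) x cols[2,3) = 2x1
Op 5 cut(1, 0): punch at orig (3,2); cuts so far [(3, 2)]; region rows[2,4) x cols[2,3) = 2x1
Unfold 1 (reflect across v@3): 2 holes -> [(3, 2), (3, 3)]
Unfold 2 (reflect across v@2): 4 holes -> [(3, 0), (3, 1), (3, 2), (3, 3)]
Unfold 3 (reflect across v@4): 8 holes -> [(3, 0), (3, 1), (3, 2), (3, 3), (3, 4), (3, 5), (3, 6), (3, 7)]
Unfold 4 (reflect across h@2): 16 holes -> [(0, 0), (0, 1), (0, 2), (0, 3), (0, 4), (0, 5), (0, 6), (0, 7), (3, 0), (3, 1), (3, 2), (3, 3), (3, 4), (3, 5), (3, 6), (3, 7)]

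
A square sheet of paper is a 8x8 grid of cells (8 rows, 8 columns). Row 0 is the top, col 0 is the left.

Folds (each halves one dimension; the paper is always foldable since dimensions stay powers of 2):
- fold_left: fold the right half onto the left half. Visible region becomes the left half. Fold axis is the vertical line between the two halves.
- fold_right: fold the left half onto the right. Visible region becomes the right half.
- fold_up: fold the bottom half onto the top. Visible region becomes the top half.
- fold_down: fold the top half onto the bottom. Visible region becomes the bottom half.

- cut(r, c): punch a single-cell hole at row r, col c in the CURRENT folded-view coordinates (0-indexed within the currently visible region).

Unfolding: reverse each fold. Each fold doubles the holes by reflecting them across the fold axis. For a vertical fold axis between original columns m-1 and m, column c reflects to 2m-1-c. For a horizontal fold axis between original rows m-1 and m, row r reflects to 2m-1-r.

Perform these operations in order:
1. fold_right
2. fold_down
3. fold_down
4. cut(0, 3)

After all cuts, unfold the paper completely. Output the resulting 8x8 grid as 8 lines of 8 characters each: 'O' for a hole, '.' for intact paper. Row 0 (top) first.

Op 1 fold_right: fold axis v@4; visible region now rows[0,8) x cols[4,8) = 8x4
Op 2 fold_down: fold axis h@4; visible region now rows[4,8) x cols[4,8) = 4x4
Op 3 fold_down: fold axis h@6; visible region now rows[6,8) x cols[4,8) = 2x4
Op 4 cut(0, 3): punch at orig (6,7); cuts so far [(6, 7)]; region rows[6,8) x cols[4,8) = 2x4
Unfold 1 (reflect across h@6): 2 holes -> [(5, 7), (6, 7)]
Unfold 2 (reflect across h@4): 4 holes -> [(1, 7), (2, 7), (5, 7), (6, 7)]
Unfold 3 (reflect across v@4): 8 holes -> [(1, 0), (1, 7), (2, 0), (2, 7), (5, 0), (5, 7), (6, 0), (6, 7)]

Answer: ........
O......O
O......O
........
........
O......O
O......O
........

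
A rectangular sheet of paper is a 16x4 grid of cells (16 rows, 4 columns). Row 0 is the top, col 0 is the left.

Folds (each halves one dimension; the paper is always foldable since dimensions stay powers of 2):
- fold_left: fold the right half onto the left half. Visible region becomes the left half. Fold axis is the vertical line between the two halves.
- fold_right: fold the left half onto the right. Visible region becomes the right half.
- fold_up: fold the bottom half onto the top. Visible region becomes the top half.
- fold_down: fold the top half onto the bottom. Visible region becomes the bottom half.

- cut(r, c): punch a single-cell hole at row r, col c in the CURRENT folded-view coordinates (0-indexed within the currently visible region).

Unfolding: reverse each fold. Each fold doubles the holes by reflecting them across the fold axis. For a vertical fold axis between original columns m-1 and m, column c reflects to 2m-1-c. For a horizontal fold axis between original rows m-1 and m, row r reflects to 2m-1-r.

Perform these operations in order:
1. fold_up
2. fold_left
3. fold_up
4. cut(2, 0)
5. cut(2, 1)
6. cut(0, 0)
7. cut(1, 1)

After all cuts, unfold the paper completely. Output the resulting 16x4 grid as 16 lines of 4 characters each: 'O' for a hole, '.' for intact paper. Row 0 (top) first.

Answer: O..O
.OO.
OOOO
....
....
OOOO
.OO.
O..O
O..O
.OO.
OOOO
....
....
OOOO
.OO.
O..O

Derivation:
Op 1 fold_up: fold axis h@8; visible region now rows[0,8) x cols[0,4) = 8x4
Op 2 fold_left: fold axis v@2; visible region now rows[0,8) x cols[0,2) = 8x2
Op 3 fold_up: fold axis h@4; visible region now rows[0,4) x cols[0,2) = 4x2
Op 4 cut(2, 0): punch at orig (2,0); cuts so far [(2, 0)]; region rows[0,4) x cols[0,2) = 4x2
Op 5 cut(2, 1): punch at orig (2,1); cuts so far [(2, 0), (2, 1)]; region rows[0,4) x cols[0,2) = 4x2
Op 6 cut(0, 0): punch at orig (0,0); cuts so far [(0, 0), (2, 0), (2, 1)]; region rows[0,4) x cols[0,2) = 4x2
Op 7 cut(1, 1): punch at orig (1,1); cuts so far [(0, 0), (1, 1), (2, 0), (2, 1)]; region rows[0,4) x cols[0,2) = 4x2
Unfold 1 (reflect across h@4): 8 holes -> [(0, 0), (1, 1), (2, 0), (2, 1), (5, 0), (5, 1), (6, 1), (7, 0)]
Unfold 2 (reflect across v@2): 16 holes -> [(0, 0), (0, 3), (1, 1), (1, 2), (2, 0), (2, 1), (2, 2), (2, 3), (5, 0), (5, 1), (5, 2), (5, 3), (6, 1), (6, 2), (7, 0), (7, 3)]
Unfold 3 (reflect across h@8): 32 holes -> [(0, 0), (0, 3), (1, 1), (1, 2), (2, 0), (2, 1), (2, 2), (2, 3), (5, 0), (5, 1), (5, 2), (5, 3), (6, 1), (6, 2), (7, 0), (7, 3), (8, 0), (8, 3), (9, 1), (9, 2), (10, 0), (10, 1), (10, 2), (10, 3), (13, 0), (13, 1), (13, 2), (13, 3), (14, 1), (14, 2), (15, 0), (15, 3)]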